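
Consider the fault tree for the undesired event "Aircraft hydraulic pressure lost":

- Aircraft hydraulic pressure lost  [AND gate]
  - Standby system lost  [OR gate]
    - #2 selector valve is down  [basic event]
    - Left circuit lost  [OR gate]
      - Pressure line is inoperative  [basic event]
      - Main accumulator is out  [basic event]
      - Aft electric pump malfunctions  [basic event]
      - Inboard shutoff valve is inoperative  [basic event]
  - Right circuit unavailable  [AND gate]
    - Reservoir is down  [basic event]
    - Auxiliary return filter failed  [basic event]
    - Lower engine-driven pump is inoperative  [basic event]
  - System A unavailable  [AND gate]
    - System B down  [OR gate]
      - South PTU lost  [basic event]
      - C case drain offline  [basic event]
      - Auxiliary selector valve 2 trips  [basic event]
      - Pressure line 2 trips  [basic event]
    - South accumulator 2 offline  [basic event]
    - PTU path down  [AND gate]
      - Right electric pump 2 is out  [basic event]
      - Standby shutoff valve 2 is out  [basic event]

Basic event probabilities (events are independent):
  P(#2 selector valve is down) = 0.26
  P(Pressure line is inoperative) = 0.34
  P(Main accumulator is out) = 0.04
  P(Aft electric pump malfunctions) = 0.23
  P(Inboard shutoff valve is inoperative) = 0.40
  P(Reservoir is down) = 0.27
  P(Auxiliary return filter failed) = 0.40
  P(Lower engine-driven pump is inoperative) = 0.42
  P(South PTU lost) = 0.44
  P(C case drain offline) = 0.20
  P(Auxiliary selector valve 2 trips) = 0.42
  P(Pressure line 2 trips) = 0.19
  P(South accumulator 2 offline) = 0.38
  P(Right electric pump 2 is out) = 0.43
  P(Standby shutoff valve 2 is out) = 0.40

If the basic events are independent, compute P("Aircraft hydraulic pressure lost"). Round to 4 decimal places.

P(Left circuit lost) [OR] = 1 − (1−0.34) × (1−0.04) × (1−0.23) × (1−0.40) = 0.707277
P(Standby system lost) [OR] = 1 − (1−0.26) × (1−0.707277) = 0.783385
P(Right circuit unavailable) [AND] = 0.27 × 0.40 × 0.42 = 0.045360
P(System B down) [OR] = 1 − (1−0.44) × (1−0.20) × (1−0.42) × (1−0.19) = 0.789530
P(PTU path down) [AND] = 0.43 × 0.40 = 0.172000
P(System A unavailable) [AND] = 0.789530 × 0.38 × 0.172000 = 0.051604
P(Aircraft hydraulic pressure lost) [AND] = 0.783385 × 0.045360 × 0.051604 = 0.001834
Rounded to 4 decimal places: P(Aircraft hydraulic pressure lost) ≈ 0.0018.

0.0018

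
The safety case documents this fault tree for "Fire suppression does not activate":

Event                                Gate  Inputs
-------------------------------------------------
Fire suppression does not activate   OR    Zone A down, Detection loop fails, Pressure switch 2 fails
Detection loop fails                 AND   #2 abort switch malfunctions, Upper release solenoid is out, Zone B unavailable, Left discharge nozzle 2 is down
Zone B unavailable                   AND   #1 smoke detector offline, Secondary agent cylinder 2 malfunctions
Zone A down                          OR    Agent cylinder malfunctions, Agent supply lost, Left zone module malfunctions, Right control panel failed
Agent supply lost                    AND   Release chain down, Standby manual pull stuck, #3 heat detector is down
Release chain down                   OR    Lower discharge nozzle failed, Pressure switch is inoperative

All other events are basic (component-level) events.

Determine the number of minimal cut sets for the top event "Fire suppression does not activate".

Release chain down [OR]: union of children's cut sets → 2 cut set(s).
Agent supply lost [AND]: one cut set from each child combined → 2 × 1 × 1 = 2 cut set(s).
Zone A down [OR]: union of children's cut sets → 5 cut set(s).
Zone B unavailable [AND]: one cut set from each child combined → 1 × 1 = 1 cut set(s).
Detection loop fails [AND]: one cut set from each child combined → 1 × 1 × 1 × 1 = 1 cut set(s).
Fire suppression does not activate [OR]: union of children's cut sets → 7 cut set(s).
Minimal cut sets: {Agent cylinder malfunctions}; {#3 heat detector is down, Lower discharge nozzle failed, Standby manual pull stuck}; {#3 heat detector is down, Pressure switch is inoperative, Standby manual pull stuck}; {Left zone module malfunctions}; {Right control panel failed}; {#1 smoke detector offline, #2 abort switch malfunctions, Left discharge nozzle 2 is down, Secondary agent cylinder 2 malfunctions, Upper release solenoid is out}; {Pressure switch 2 fails}.

7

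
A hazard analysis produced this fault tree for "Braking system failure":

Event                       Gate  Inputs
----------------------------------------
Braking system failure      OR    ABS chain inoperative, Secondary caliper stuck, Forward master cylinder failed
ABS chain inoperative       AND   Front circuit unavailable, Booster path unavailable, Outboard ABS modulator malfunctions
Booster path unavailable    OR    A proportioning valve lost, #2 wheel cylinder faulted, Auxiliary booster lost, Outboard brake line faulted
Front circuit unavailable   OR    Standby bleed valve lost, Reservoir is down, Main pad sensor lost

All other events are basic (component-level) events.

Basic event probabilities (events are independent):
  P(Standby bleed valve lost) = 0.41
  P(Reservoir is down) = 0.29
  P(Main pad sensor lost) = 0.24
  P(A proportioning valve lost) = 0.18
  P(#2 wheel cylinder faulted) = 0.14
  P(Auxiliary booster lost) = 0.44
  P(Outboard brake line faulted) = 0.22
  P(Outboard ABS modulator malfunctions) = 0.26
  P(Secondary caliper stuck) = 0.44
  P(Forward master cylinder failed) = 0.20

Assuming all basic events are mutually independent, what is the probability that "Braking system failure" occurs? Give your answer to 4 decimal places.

P(Front circuit unavailable) [OR] = 1 − (1−0.41) × (1−0.29) × (1−0.24) = 0.681636
P(Booster path unavailable) [OR] = 1 − (1−0.18) × (1−0.14) × (1−0.44) × (1−0.22) = 0.691969
P(ABS chain inoperative) [AND] = 0.681636 × 0.691969 × 0.26 = 0.122634
P(Braking system failure) [OR] = 1 − (1−0.122634) × (1−0.44) × (1−0.20) = 0.606940
Rounded to 4 decimal places: P(Braking system failure) ≈ 0.6069.

0.6069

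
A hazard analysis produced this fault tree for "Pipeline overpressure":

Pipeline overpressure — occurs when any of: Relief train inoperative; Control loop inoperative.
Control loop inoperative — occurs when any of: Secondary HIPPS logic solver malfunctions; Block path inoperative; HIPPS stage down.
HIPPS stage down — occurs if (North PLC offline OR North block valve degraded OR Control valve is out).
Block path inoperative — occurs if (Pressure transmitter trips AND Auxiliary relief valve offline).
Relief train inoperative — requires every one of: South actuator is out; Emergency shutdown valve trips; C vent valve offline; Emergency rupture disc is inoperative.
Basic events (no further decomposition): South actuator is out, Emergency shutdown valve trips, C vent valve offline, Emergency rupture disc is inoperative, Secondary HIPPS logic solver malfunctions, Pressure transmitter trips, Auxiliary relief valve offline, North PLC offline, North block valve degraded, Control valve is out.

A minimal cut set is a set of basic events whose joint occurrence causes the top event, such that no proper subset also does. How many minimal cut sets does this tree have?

Relief train inoperative [AND]: one cut set from each child combined → 1 × 1 × 1 × 1 = 1 cut set(s).
Block path inoperative [AND]: one cut set from each child combined → 1 × 1 = 1 cut set(s).
HIPPS stage down [OR]: union of children's cut sets → 3 cut set(s).
Control loop inoperative [OR]: union of children's cut sets → 5 cut set(s).
Pipeline overpressure [OR]: union of children's cut sets → 6 cut set(s).
Minimal cut sets: {C vent valve offline, Emergency rupture disc is inoperative, Emergency shutdown valve trips, South actuator is out}; {Secondary HIPPS logic solver malfunctions}; {Auxiliary relief valve offline, Pressure transmitter trips}; {North PLC offline}; {North block valve degraded}; {Control valve is out}.

6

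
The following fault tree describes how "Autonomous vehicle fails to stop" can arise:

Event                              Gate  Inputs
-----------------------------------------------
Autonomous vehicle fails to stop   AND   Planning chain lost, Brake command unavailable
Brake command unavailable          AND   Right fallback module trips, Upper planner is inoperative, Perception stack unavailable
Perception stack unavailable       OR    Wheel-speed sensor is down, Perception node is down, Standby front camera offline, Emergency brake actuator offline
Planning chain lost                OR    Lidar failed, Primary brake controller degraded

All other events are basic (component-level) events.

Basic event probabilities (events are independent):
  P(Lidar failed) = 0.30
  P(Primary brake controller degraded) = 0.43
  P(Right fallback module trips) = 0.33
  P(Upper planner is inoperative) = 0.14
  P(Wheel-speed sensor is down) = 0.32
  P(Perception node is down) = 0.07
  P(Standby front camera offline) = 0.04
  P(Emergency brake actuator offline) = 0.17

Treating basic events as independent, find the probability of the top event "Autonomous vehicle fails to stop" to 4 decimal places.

0.0138

P(Planning chain lost) [OR] = 1 − (1−0.30) × (1−0.43) = 0.601000
P(Perception stack unavailable) [OR] = 1 − (1−0.32) × (1−0.07) × (1−0.04) × (1−0.17) = 0.496104
P(Brake command unavailable) [AND] = 0.33 × 0.14 × 0.496104 = 0.022920
P(Autonomous vehicle fails to stop) [AND] = 0.601000 × 0.022920 = 0.013775
Rounded to 4 decimal places: P(Autonomous vehicle fails to stop) ≈ 0.0138.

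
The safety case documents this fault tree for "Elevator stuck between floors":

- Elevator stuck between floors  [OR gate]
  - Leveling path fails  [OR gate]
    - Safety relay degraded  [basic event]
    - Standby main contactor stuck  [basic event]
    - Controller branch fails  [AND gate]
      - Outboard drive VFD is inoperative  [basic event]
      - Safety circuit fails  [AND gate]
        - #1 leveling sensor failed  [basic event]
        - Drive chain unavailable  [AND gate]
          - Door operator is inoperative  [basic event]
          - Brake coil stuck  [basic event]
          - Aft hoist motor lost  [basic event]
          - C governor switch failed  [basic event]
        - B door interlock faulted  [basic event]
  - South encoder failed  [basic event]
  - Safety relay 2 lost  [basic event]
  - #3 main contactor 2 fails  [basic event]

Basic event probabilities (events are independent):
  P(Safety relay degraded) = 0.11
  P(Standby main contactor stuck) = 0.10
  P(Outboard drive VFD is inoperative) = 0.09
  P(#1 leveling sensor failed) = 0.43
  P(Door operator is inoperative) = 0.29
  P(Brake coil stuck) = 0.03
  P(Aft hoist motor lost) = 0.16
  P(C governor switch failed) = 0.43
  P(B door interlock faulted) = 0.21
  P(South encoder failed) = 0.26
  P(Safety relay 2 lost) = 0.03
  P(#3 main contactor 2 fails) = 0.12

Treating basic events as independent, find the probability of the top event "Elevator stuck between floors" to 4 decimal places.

P(Drive chain unavailable) [AND] = 0.29 × 0.03 × 0.16 × 0.43 = 0.000599
P(Safety circuit fails) [AND] = 0.43 × 0.000599 × 0.21 = 0.000054
P(Controller branch fails) [AND] = 0.09 × 0.000054 = 0.000005
P(Leveling path fails) [OR] = 1 − (1−0.11) × (1−0.10) × (1−0.000005) = 0.199004
P(Elevator stuck between floors) [OR] = 1 − (1−0.199004) × (1−0.26) × (1−0.03) × (1−0.12) = 0.494040
Rounded to 4 decimal places: P(Elevator stuck between floors) ≈ 0.4940.

0.4940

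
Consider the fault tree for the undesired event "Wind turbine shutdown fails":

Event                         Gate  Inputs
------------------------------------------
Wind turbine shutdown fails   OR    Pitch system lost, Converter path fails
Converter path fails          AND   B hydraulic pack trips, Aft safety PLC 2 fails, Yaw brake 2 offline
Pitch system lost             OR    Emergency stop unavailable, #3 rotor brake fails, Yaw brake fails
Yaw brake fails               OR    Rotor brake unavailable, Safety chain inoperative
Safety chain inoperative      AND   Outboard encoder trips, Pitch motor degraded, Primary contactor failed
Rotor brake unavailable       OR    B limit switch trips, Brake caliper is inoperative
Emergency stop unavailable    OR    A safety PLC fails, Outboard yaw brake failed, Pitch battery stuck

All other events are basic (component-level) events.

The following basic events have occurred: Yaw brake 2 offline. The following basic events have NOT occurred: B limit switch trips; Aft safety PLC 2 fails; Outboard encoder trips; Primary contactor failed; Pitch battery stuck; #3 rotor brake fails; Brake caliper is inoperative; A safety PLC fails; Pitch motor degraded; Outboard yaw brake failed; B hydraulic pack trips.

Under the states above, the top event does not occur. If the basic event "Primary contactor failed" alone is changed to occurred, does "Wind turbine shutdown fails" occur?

No

Counterfactual: set "Primary contactor failed" to occurred.
Emergency stop unavailable [OR]: A safety PLC fails=not, Outboard yaw brake failed=not, Pitch battery stuck=not → no input occurs → does not occur.
Rotor brake unavailable [OR]: B limit switch trips=not, Brake caliper is inoperative=not → no input occurs → does not occur.
Safety chain inoperative [AND]: Outboard encoder trips=not, Pitch motor degraded=not, Primary contactor failed=occurs → not all inputs occur → does not occur.
Yaw brake fails [OR]: Rotor brake unavailable=not, Safety chain inoperative=not → no input occurs → does not occur.
Pitch system lost [OR]: Emergency stop unavailable=not, #3 rotor brake fails=not, Yaw brake fails=not → no input occurs → does not occur.
Converter path fails [AND]: B hydraulic pack trips=not, Aft safety PLC 2 fails=not, Yaw brake 2 offline=occurs → not all inputs occur → does not occur.
Wind turbine shutdown fails [OR]: Pitch system lost=not, Converter path fails=not → no input occurs → does not occur.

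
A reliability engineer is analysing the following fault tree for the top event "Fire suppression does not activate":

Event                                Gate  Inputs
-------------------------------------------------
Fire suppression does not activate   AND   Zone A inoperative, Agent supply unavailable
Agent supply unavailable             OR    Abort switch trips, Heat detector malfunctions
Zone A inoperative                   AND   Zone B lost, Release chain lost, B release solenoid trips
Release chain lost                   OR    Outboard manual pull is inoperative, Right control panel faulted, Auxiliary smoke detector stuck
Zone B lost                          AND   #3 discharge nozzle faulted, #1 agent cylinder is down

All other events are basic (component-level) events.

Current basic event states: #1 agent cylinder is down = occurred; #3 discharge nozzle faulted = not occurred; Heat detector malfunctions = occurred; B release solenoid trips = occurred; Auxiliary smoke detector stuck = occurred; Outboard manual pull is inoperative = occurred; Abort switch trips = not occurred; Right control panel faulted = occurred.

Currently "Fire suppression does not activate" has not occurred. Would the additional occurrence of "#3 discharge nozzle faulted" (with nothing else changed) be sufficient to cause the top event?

Counterfactual: set "#3 discharge nozzle faulted" to occurred.
Zone B lost [AND]: #3 discharge nozzle faulted=occurs, #1 agent cylinder is down=occurs → all inputs occur → occurs.
Release chain lost [OR]: Outboard manual pull is inoperative=occurs, Right control panel faulted=occurs, Auxiliary smoke detector stuck=occurs → at least one input occurs → occurs.
Zone A inoperative [AND]: Zone B lost=occurs, Release chain lost=occurs, B release solenoid trips=occurs → all inputs occur → occurs.
Agent supply unavailable [OR]: Abort switch trips=not, Heat detector malfunctions=occurs → at least one input occurs → occurs.
Fire suppression does not activate [AND]: Zone A inoperative=occurs, Agent supply unavailable=occurs → all inputs occur → occurs.

Yes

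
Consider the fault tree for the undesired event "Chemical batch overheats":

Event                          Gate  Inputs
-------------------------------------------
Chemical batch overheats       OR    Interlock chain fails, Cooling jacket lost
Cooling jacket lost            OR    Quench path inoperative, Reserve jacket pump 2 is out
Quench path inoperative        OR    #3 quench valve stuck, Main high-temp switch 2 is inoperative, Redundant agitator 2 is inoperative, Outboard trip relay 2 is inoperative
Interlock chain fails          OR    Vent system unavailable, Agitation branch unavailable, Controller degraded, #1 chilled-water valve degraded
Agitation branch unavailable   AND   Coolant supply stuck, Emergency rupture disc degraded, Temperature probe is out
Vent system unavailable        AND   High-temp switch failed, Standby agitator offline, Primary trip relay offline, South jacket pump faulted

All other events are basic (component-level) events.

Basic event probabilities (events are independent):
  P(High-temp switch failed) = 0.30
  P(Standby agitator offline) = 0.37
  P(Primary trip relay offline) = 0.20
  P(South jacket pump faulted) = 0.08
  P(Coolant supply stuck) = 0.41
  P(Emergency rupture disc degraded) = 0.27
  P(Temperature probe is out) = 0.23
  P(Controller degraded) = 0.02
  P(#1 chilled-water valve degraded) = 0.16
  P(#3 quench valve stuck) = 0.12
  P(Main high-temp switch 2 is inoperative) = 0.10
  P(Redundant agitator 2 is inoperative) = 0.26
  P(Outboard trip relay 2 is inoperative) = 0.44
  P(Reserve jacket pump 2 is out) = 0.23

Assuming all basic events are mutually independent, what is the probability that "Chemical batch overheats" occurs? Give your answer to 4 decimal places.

P(Vent system unavailable) [AND] = 0.30 × 0.37 × 0.20 × 0.08 = 0.001776
P(Agitation branch unavailable) [AND] = 0.41 × 0.27 × 0.23 = 0.025461
P(Interlock chain fails) [OR] = 1 − (1−0.001776) × (1−0.025461) × (1−0.02) × (1−0.16) = 0.199184
P(Quench path inoperative) [OR] = 1 − (1−0.12) × (1−0.10) × (1−0.26) × (1−0.44) = 0.671795
P(Cooling jacket lost) [OR] = 1 − (1−0.671795) × (1−0.23) = 0.747282
P(Chemical batch overheats) [OR] = 1 − (1−0.199184) × (1−0.747282) = 0.797619
Rounded to 4 decimal places: P(Chemical batch overheats) ≈ 0.7976.

0.7976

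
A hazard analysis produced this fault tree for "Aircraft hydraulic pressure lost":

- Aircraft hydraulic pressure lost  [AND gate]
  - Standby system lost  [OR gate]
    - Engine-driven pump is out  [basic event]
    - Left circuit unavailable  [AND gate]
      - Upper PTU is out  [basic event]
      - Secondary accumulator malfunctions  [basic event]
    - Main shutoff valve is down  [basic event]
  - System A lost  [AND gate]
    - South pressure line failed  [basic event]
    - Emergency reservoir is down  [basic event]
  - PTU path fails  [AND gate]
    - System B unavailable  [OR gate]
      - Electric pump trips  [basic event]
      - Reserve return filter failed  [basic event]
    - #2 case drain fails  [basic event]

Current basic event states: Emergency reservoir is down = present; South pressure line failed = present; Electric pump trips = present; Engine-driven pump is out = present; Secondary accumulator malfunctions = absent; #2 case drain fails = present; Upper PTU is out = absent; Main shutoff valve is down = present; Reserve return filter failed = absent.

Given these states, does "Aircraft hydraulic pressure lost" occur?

Yes

Left circuit unavailable [AND]: Upper PTU is out=not, Secondary accumulator malfunctions=not → not all inputs occur → does not occur.
Standby system lost [OR]: Engine-driven pump is out=occurs, Left circuit unavailable=not, Main shutoff valve is down=occurs → at least one input occurs → occurs.
System A lost [AND]: South pressure line failed=occurs, Emergency reservoir is down=occurs → all inputs occur → occurs.
System B unavailable [OR]: Electric pump trips=occurs, Reserve return filter failed=not → at least one input occurs → occurs.
PTU path fails [AND]: System B unavailable=occurs, #2 case drain fails=occurs → all inputs occur → occurs.
Aircraft hydraulic pressure lost [AND]: Standby system lost=occurs, System A lost=occurs, PTU path fails=occurs → all inputs occur → occurs.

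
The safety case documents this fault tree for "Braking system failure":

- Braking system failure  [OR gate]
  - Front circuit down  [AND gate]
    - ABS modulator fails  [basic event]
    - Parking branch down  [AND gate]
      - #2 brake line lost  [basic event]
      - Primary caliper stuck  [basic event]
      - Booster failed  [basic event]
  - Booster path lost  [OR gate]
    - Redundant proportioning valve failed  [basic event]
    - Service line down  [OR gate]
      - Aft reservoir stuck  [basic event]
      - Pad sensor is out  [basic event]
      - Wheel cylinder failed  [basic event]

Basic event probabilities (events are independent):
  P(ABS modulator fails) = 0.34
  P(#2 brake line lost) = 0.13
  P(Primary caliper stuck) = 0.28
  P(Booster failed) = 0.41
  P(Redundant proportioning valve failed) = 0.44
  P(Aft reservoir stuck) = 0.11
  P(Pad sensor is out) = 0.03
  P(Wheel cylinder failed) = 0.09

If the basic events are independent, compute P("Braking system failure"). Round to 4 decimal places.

0.5623

P(Parking branch down) [AND] = 0.13 × 0.28 × 0.41 = 0.014924
P(Front circuit down) [AND] = 0.34 × 0.014924 = 0.005074
P(Service line down) [OR] = 1 − (1−0.11) × (1−0.03) × (1−0.09) = 0.214397
P(Booster path lost) [OR] = 1 − (1−0.44) × (1−0.214397) = 0.560062
P(Braking system failure) [OR] = 1 − (1−0.005074) × (1−0.560062) = 0.562294
Rounded to 4 decimal places: P(Braking system failure) ≈ 0.5623.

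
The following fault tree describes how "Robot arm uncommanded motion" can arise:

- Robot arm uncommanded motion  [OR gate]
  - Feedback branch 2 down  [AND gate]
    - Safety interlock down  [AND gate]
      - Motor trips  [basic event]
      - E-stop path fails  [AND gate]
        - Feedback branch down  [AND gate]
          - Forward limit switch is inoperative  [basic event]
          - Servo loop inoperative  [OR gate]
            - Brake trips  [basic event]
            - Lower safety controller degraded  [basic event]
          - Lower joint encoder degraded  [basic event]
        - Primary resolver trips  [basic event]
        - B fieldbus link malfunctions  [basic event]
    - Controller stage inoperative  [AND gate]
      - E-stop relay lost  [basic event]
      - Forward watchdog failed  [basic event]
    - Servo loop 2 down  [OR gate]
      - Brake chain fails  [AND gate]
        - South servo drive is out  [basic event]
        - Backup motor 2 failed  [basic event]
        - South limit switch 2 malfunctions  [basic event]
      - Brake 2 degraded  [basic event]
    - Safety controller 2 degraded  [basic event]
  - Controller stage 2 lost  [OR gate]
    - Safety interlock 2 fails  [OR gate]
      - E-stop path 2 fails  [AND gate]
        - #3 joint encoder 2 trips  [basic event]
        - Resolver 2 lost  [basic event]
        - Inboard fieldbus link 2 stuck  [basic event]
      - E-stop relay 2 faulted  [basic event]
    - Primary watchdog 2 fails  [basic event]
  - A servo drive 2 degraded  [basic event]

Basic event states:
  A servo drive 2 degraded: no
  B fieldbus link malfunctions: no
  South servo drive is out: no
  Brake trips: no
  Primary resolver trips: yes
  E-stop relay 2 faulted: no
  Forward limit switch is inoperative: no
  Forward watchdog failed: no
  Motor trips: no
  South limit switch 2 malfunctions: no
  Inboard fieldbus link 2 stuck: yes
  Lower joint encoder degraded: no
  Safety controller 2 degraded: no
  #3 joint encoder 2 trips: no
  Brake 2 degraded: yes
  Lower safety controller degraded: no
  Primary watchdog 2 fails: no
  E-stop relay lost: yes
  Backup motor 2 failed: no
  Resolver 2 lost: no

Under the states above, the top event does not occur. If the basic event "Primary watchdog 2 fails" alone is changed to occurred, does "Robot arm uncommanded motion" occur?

Yes

Counterfactual: set "Primary watchdog 2 fails" to occurred.
Servo loop inoperative [OR]: Brake trips=not, Lower safety controller degraded=not → no input occurs → does not occur.
Feedback branch down [AND]: Forward limit switch is inoperative=not, Servo loop inoperative=not, Lower joint encoder degraded=not → not all inputs occur → does not occur.
E-stop path fails [AND]: Feedback branch down=not, Primary resolver trips=occurs, B fieldbus link malfunctions=not → not all inputs occur → does not occur.
Safety interlock down [AND]: Motor trips=not, E-stop path fails=not → not all inputs occur → does not occur.
Controller stage inoperative [AND]: E-stop relay lost=occurs, Forward watchdog failed=not → not all inputs occur → does not occur.
Brake chain fails [AND]: South servo drive is out=not, Backup motor 2 failed=not, South limit switch 2 malfunctions=not → not all inputs occur → does not occur.
Servo loop 2 down [OR]: Brake chain fails=not, Brake 2 degraded=occurs → at least one input occurs → occurs.
Feedback branch 2 down [AND]: Safety interlock down=not, Controller stage inoperative=not, Servo loop 2 down=occurs, Safety controller 2 degraded=not → not all inputs occur → does not occur.
E-stop path 2 fails [AND]: #3 joint encoder 2 trips=not, Resolver 2 lost=not, Inboard fieldbus link 2 stuck=occurs → not all inputs occur → does not occur.
Safety interlock 2 fails [OR]: E-stop path 2 fails=not, E-stop relay 2 faulted=not → no input occurs → does not occur.
Controller stage 2 lost [OR]: Safety interlock 2 fails=not, Primary watchdog 2 fails=occurs → at least one input occurs → occurs.
Robot arm uncommanded motion [OR]: Feedback branch 2 down=not, Controller stage 2 lost=occurs, A servo drive 2 degraded=not → at least one input occurs → occurs.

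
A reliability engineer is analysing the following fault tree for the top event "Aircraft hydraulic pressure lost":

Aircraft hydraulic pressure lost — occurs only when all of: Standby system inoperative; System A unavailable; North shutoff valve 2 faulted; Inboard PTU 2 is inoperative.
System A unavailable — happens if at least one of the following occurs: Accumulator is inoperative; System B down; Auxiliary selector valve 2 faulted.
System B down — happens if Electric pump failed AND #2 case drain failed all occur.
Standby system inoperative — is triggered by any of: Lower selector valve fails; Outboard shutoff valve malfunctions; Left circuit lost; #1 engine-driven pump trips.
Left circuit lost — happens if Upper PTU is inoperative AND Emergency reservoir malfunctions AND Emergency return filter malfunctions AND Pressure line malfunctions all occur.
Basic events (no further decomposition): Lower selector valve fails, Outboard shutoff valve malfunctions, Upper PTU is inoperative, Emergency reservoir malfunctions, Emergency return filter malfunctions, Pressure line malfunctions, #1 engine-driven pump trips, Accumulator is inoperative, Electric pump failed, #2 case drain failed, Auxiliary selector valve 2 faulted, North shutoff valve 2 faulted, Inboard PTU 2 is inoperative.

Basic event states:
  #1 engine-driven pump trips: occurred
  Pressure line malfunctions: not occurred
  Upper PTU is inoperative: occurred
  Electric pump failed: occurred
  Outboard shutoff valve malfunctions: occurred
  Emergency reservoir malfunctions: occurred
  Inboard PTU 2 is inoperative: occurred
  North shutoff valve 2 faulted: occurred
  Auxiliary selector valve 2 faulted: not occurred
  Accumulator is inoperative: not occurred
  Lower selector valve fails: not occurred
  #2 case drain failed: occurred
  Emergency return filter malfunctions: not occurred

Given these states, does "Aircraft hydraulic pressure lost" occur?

Yes

Left circuit lost [AND]: Upper PTU is inoperative=occurs, Emergency reservoir malfunctions=occurs, Emergency return filter malfunctions=not, Pressure line malfunctions=not → not all inputs occur → does not occur.
Standby system inoperative [OR]: Lower selector valve fails=not, Outboard shutoff valve malfunctions=occurs, Left circuit lost=not, #1 engine-driven pump trips=occurs → at least one input occurs → occurs.
System B down [AND]: Electric pump failed=occurs, #2 case drain failed=occurs → all inputs occur → occurs.
System A unavailable [OR]: Accumulator is inoperative=not, System B down=occurs, Auxiliary selector valve 2 faulted=not → at least one input occurs → occurs.
Aircraft hydraulic pressure lost [AND]: Standby system inoperative=occurs, System A unavailable=occurs, North shutoff valve 2 faulted=occurs, Inboard PTU 2 is inoperative=occurs → all inputs occur → occurs.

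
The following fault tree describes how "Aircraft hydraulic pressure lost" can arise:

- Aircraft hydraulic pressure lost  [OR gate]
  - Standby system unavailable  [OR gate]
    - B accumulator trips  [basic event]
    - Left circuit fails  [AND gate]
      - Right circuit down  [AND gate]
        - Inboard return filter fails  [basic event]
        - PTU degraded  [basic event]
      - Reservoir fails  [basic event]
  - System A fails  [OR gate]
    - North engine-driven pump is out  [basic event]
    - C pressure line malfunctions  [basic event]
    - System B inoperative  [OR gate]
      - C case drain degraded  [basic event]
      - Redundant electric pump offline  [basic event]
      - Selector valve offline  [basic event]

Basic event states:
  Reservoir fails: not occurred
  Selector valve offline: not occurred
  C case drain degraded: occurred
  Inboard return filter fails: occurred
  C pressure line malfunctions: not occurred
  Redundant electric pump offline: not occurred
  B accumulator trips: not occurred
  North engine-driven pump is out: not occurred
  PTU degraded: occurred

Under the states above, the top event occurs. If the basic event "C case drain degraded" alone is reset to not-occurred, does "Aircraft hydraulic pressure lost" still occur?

Counterfactual: set "C case drain degraded" to not occurred.
Right circuit down [AND]: Inboard return filter fails=occurs, PTU degraded=occurs → all inputs occur → occurs.
Left circuit fails [AND]: Right circuit down=occurs, Reservoir fails=not → not all inputs occur → does not occur.
Standby system unavailable [OR]: B accumulator trips=not, Left circuit fails=not → no input occurs → does not occur.
System B inoperative [OR]: C case drain degraded=not, Redundant electric pump offline=not, Selector valve offline=not → no input occurs → does not occur.
System A fails [OR]: North engine-driven pump is out=not, C pressure line malfunctions=not, System B inoperative=not → no input occurs → does not occur.
Aircraft hydraulic pressure lost [OR]: Standby system unavailable=not, System A fails=not → no input occurs → does not occur.

No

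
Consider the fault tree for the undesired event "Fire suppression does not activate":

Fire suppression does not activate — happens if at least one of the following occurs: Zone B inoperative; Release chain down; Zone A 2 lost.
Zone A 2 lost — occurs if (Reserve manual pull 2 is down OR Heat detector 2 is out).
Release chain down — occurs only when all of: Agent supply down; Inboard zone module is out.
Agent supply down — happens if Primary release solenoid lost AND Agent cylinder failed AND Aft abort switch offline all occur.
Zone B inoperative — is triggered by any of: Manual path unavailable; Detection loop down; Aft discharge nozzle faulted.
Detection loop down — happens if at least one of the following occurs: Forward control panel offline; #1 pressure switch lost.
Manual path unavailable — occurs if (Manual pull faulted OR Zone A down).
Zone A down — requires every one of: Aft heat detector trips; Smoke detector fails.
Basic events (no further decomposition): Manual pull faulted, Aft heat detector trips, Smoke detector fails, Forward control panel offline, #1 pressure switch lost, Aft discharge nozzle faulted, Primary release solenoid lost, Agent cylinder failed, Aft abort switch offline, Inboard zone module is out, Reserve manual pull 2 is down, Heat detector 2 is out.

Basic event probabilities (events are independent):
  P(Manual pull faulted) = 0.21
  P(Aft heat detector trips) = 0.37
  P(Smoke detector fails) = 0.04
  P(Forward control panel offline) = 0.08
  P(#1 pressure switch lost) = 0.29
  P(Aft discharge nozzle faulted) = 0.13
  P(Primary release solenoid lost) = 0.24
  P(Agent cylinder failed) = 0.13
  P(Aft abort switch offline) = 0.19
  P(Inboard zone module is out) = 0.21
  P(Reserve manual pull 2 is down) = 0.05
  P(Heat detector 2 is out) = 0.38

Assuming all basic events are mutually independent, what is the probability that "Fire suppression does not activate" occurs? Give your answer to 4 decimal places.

P(Zone A down) [AND] = 0.37 × 0.04 = 0.014800
P(Manual path unavailable) [OR] = 1 − (1−0.21) × (1−0.014800) = 0.221692
P(Detection loop down) [OR] = 1 − (1−0.08) × (1−0.29) = 0.346800
P(Zone B inoperative) [OR] = 1 − (1−0.221692) × (1−0.346800) × (1−0.13) = 0.557700
P(Agent supply down) [AND] = 0.24 × 0.13 × 0.19 = 0.005928
P(Release chain down) [AND] = 0.005928 × 0.21 = 0.001245
P(Zone A 2 lost) [OR] = 1 − (1−0.05) × (1−0.38) = 0.411000
P(Fire suppression does not activate) [OR] = 1 − (1−0.557700) × (1−0.001245) × (1−0.411000) = 0.739810
Rounded to 4 decimal places: P(Fire suppression does not activate) ≈ 0.7398.

0.7398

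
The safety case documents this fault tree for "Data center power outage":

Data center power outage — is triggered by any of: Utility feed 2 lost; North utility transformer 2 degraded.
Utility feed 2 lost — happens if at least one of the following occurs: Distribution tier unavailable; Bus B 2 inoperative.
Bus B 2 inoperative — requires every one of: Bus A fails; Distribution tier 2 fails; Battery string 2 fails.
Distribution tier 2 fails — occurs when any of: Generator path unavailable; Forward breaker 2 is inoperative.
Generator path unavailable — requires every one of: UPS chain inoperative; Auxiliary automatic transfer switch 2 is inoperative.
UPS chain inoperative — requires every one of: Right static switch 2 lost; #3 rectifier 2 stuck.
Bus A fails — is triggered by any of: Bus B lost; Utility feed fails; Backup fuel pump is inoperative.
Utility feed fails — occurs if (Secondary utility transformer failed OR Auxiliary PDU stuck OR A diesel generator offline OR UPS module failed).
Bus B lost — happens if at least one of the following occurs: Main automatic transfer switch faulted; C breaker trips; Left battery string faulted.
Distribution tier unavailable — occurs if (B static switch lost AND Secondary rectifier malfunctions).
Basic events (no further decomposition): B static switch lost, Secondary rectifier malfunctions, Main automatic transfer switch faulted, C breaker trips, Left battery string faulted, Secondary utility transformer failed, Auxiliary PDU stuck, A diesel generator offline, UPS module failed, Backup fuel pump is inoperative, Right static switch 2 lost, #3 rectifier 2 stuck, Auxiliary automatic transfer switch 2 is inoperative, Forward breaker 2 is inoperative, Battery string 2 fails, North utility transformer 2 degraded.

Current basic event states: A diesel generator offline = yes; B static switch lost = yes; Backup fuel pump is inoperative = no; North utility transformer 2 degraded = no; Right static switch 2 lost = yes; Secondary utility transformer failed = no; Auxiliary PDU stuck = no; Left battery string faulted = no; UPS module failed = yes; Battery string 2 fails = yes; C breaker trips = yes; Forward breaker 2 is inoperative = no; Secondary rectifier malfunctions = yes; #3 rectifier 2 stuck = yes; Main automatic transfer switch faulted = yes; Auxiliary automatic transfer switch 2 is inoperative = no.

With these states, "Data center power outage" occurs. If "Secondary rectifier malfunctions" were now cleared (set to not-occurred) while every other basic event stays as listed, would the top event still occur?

Counterfactual: set "Secondary rectifier malfunctions" to not occurred.
Distribution tier unavailable [AND]: B static switch lost=occurs, Secondary rectifier malfunctions=not → not all inputs occur → does not occur.
Bus B lost [OR]: Main automatic transfer switch faulted=occurs, C breaker trips=occurs, Left battery string faulted=not → at least one input occurs → occurs.
Utility feed fails [OR]: Secondary utility transformer failed=not, Auxiliary PDU stuck=not, A diesel generator offline=occurs, UPS module failed=occurs → at least one input occurs → occurs.
Bus A fails [OR]: Bus B lost=occurs, Utility feed fails=occurs, Backup fuel pump is inoperative=not → at least one input occurs → occurs.
UPS chain inoperative [AND]: Right static switch 2 lost=occurs, #3 rectifier 2 stuck=occurs → all inputs occur → occurs.
Generator path unavailable [AND]: UPS chain inoperative=occurs, Auxiliary automatic transfer switch 2 is inoperative=not → not all inputs occur → does not occur.
Distribution tier 2 fails [OR]: Generator path unavailable=not, Forward breaker 2 is inoperative=not → no input occurs → does not occur.
Bus B 2 inoperative [AND]: Bus A fails=occurs, Distribution tier 2 fails=not, Battery string 2 fails=occurs → not all inputs occur → does not occur.
Utility feed 2 lost [OR]: Distribution tier unavailable=not, Bus B 2 inoperative=not → no input occurs → does not occur.
Data center power outage [OR]: Utility feed 2 lost=not, North utility transformer 2 degraded=not → no input occurs → does not occur.

No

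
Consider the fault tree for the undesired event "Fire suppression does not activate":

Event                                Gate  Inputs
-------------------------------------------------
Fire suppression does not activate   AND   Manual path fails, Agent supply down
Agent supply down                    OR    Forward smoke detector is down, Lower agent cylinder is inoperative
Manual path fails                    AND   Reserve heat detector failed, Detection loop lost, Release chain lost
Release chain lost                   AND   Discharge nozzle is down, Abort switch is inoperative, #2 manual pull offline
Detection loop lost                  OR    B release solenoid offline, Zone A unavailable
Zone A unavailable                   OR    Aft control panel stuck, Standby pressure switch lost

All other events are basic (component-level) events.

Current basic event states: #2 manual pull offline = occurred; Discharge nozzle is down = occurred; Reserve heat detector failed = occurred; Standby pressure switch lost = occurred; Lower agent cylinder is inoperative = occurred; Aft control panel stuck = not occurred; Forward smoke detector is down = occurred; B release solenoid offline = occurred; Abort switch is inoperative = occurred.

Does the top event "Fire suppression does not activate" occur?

Zone A unavailable [OR]: Aft control panel stuck=not, Standby pressure switch lost=occurs → at least one input occurs → occurs.
Detection loop lost [OR]: B release solenoid offline=occurs, Zone A unavailable=occurs → at least one input occurs → occurs.
Release chain lost [AND]: Discharge nozzle is down=occurs, Abort switch is inoperative=occurs, #2 manual pull offline=occurs → all inputs occur → occurs.
Manual path fails [AND]: Reserve heat detector failed=occurs, Detection loop lost=occurs, Release chain lost=occurs → all inputs occur → occurs.
Agent supply down [OR]: Forward smoke detector is down=occurs, Lower agent cylinder is inoperative=occurs → at least one input occurs → occurs.
Fire suppression does not activate [AND]: Manual path fails=occurs, Agent supply down=occurs → all inputs occur → occurs.

Yes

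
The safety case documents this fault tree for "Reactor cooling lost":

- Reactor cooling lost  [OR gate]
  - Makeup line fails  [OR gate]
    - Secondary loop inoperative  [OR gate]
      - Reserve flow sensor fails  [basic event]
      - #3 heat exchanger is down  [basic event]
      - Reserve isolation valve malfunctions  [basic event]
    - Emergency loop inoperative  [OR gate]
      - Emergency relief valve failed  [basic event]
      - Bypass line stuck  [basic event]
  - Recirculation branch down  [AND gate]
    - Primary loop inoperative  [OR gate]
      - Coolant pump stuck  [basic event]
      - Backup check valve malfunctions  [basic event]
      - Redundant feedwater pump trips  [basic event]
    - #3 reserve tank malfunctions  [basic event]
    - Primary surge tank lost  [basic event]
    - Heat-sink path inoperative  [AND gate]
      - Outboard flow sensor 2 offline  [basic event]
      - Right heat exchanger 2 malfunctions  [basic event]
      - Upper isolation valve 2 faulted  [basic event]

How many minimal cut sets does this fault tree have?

8

Secondary loop inoperative [OR]: union of children's cut sets → 3 cut set(s).
Emergency loop inoperative [OR]: union of children's cut sets → 2 cut set(s).
Makeup line fails [OR]: union of children's cut sets → 5 cut set(s).
Primary loop inoperative [OR]: union of children's cut sets → 3 cut set(s).
Heat-sink path inoperative [AND]: one cut set from each child combined → 1 × 1 × 1 = 1 cut set(s).
Recirculation branch down [AND]: one cut set from each child combined → 3 × 1 × 1 × 1 = 3 cut set(s).
Reactor cooling lost [OR]: union of children's cut sets → 8 cut set(s).
Minimal cut sets: {Reserve flow sensor fails}; {#3 heat exchanger is down}; {Reserve isolation valve malfunctions}; {Emergency relief valve failed}; {Bypass line stuck}; {#3 reserve tank malfunctions, Coolant pump stuck, Outboard flow sensor 2 offline, Primary surge tank lost, Right heat exchanger 2 malfunctions, Upper isolation valve 2 faulted}; {#3 reserve tank malfunctions, Backup check valve malfunctions, Outboard flow sensor 2 offline, Primary surge tank lost, Right heat exchanger 2 malfunctions, Upper isolation valve 2 faulted}; {#3 reserve tank malfunctions, Outboard flow sensor 2 offline, Primary surge tank lost, Redundant feedwater pump trips, Right heat exchanger 2 malfunctions, Upper isolation valve 2 faulted}.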